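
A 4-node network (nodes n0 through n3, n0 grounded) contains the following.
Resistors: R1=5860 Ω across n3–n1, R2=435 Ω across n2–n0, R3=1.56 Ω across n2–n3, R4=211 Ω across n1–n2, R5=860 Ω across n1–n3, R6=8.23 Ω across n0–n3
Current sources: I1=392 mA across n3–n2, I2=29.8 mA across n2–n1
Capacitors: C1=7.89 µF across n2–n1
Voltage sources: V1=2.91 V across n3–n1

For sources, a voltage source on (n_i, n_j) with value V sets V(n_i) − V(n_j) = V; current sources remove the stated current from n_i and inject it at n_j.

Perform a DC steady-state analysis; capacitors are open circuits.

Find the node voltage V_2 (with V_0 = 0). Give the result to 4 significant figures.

0.5277 V

Apply KCL at each of the 3 non-ground nodes and solve the resulting linear system.
Node n1: branches {R1, C1, R4, I2, R5, V1} → V_1 = -2.920
Node n2: branches {R2, I1, C1, R3, R4, I2} → V_2 = 0.5277
Node n3: branches {R1, I1, R3, R5, R6, V1} → V_3 = -0.009983
Source currents: i(V1)=-0.05002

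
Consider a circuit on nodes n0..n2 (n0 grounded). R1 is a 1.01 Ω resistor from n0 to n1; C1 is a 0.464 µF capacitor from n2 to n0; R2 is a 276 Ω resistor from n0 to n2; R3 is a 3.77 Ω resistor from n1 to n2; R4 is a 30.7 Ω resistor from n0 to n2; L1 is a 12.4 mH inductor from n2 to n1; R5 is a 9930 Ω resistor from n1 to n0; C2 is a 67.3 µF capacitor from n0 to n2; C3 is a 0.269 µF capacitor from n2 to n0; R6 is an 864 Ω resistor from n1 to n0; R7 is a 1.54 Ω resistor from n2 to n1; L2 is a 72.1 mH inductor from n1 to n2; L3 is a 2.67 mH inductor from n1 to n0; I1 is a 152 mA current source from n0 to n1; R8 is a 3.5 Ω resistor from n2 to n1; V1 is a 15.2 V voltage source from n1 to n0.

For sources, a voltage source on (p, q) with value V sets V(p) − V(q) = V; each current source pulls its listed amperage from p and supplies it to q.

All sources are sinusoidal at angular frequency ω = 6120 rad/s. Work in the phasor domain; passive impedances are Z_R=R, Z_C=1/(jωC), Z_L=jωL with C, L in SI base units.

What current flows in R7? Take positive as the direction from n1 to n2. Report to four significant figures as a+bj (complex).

1.237+2.923j A

Element admittances at ω=6120 rad/s:
  Y(R1) = 0.9901+0.000j S between n0,n1
  Y(C1) = 0.000+0.002840j S between n2,n0
  Y(R2) = 0.003623+0.000j S between n0,n2
  Y(R3) = 0.2653+0.000j S between n1,n2
  Y(R4) = 0.03257+0.000j S between n0,n2
  Y(L1) = 0.000-0.01318j S between n2,n1
  Y(R5) = 0.0001007+0.000j S between n1,n0
  Y(C2) = 0.000+0.4119j S between n0,n2
  Y(C3) = 0.000+0.001646j S between n2,n0
  Y(R6) = 0.001157+0.000j S between n1,n0
  Y(R7) = 0.6494+0.000j S between n2,n1
  Y(L2) = 0.000-0.002266j S between n1,n2
  Y(L3) = 0.000-0.06120j S between n1,n0
  I1: injects 0.152 A into n1 (from n0)
  Y(R8) = 0.2857+0.000j S between n2,n1
  V1: constraint V(n1)−V(n0) = 15.2
Assemble and solve the 3×3 MNA system:
  V(n1)=15.20+0.000j  V(n2)=13.30-4.501j
  i(V1)=-17.27-4.443j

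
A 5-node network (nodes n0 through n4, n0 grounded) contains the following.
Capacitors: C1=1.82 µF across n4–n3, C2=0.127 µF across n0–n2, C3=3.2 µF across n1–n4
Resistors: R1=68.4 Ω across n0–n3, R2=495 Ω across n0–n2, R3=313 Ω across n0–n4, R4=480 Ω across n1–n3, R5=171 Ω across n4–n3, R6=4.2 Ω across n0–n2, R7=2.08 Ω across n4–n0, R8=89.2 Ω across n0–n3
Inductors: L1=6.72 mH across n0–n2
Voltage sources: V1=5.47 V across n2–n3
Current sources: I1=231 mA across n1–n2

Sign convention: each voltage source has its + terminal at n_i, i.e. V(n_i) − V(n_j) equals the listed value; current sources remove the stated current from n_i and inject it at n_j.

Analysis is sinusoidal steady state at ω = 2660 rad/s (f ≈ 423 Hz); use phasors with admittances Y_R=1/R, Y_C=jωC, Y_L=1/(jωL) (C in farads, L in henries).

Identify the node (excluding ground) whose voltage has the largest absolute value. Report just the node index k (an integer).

1

Element admittances at ω=2660 rad/s:
  Y(C1) = 0.000+0.004841j S between n4,n3
  Y(R1) = 0.01462+0.000j S between n0,n3
  Y(R2) = 0.002020+0.000j S between n0,n2
  Y(R3) = 0.003195+0.000j S between n0,n4
  Y(R4) = 0.002083+0.000j S between n1,n3
  Y(C2) = 0.000+0.0003378j S between n0,n2
  Y(R5) = 0.005848+0.000j S between n4,n3
  Y(R6) = 0.2381+0.000j S between n0,n2
  Y(L1) = 0.000-0.05594j S between n0,n2
  Y(C3) = 0.000+0.008512j S between n1,n4
  Y(R7) = 0.4808+0.000j S between n4,n0
  Y(R8) = 0.01121+0.000j S between n0,n3
  V1: constraint V(n2)−V(n3) = 5.47
  I1: injects 0.231 A into n2 (from n1)
Assemble and solve the 5×5 MNA system:
  V(n1)=-6.830+26.33j  V(n2)=1.358+0.5366j  V(n3)=-4.112+0.5366j  V(n4)=-0.5158-0.1389j
  i(V1)=-0.1249-0.05335j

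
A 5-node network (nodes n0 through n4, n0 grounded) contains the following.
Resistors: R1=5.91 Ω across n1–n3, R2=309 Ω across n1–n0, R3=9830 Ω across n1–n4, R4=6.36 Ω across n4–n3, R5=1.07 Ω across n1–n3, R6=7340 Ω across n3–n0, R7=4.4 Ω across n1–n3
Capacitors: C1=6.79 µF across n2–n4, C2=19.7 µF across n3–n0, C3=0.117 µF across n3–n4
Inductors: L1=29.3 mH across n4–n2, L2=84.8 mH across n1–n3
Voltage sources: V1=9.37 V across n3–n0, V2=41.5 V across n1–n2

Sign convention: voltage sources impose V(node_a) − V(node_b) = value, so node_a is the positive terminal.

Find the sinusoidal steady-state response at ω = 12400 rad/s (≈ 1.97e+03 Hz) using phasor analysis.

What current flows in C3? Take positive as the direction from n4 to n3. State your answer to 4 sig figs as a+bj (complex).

0.02318-0.01363j A

Apply KCL at each of the 4 non-ground nodes and solve the resulting linear system.
Node n1: branches {R1, R2, R3, R5, L2, R7, V2} → V_1 = 10.44+1.894j
Node n2: branches {C1, L1, V2} → V_2 = -31.06+1.894j
Node n3: branches {R1, R4, R5, L2, C2, R6, C3, R7, V1} → V_3 = 9.370+0.000j
Node n4: branches {C1, R3, R4, L1, C3} → V_4 = -0.02785-15.98j
Source currents: i(V1)=-0.03505-2.295j, i(V2)=-1.456-2.528j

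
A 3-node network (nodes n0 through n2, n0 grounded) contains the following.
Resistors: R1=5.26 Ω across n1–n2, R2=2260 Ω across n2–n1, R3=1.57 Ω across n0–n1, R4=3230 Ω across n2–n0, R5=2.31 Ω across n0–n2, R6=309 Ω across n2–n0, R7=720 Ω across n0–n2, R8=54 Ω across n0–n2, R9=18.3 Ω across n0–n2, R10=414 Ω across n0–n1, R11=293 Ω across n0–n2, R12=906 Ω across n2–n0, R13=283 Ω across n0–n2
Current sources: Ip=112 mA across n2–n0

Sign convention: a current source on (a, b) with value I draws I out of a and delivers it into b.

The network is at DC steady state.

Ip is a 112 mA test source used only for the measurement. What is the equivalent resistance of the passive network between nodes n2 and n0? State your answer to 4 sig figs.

R_eq = 1.502 Ω

MNA unknowns: 2 node voltages V₁..V_2
R1: Y=0.1901 on G[1,2]
R2: Y=0.0004425 on G[2,1]
R3: Y=0.6369 on G[0,1]
R4: Y=0.0003096 on G[2,0]
R5: Y=0.4329 on G[0,2]
R6: Y=0.003236 on G[2,0]
R7: Y=0.001389 on G[0,2]
R8: Y=0.01852 on G[0,2]
R9: Y=0.05464 on G[0,2]
R10: Y=0.002415 on G[0,1]
R11: Y=0.003413 on G[0,2]
R12: Y=0.001104 on G[2,0]
R13: Y=0.003534 on G[0,2]
Ip: z[2]−=0.112, z[0]+=0.112
solve → V1=-0.03862, V2=-0.1682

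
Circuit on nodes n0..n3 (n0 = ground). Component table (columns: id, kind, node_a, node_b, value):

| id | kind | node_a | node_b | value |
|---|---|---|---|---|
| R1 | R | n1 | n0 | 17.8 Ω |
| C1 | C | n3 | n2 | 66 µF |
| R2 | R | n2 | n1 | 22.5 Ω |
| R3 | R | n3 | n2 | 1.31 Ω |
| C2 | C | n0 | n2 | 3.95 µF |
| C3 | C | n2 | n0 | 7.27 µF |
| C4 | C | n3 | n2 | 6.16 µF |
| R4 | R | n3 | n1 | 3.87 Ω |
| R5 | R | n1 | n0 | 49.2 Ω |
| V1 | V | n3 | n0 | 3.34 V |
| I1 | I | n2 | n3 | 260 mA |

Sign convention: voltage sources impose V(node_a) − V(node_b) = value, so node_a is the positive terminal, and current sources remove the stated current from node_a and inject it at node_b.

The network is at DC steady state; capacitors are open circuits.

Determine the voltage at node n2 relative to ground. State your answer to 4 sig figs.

MNA unknowns: 3 node voltages V₁..V_3 plus 1 source current (V1)
R1: Y=0.05618 on G[1,0]
C1: Y=0.000 on G[3,2]
R2: Y=0.04444 on G[2,1]
R3: Y=0.7634 on G[3,2]
C2: Y=0.000 on G[0,2]
C3: Y=0.000 on G[2,0]
C4: Y=0.000 on G[3,2]
R4: Y=0.2584 on G[3,1]
R5: Y=0.02033 on G[1,0]
V1: row V3−V0=3.34, i_V1 at 3,0
I1: z[2]−=0.26, z[3]+=0.26
solve → V1=2.624, V2=2.979, V3=3.340
aux → i_V1=-0.2008

2.979 V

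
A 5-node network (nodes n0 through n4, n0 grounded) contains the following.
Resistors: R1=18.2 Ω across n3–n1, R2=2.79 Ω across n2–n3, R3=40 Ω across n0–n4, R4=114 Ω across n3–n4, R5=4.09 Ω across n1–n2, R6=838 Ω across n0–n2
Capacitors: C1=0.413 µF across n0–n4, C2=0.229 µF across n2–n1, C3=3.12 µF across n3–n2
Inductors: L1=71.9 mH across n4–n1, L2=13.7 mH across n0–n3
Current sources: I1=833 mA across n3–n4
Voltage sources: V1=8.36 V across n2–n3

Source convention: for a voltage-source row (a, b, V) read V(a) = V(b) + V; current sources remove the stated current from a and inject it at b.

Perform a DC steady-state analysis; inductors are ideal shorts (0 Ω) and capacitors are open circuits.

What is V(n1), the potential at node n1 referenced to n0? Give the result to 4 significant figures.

MNA unknowns: 4 node voltages V₁..V_4 plus 3 source currents (L1, L2, V1)
R1: Y=0.05495 on G[3,1]
R2: Y=0.3584 on G[2,3]
C1: Y=0.000 on G[0,4]
L1: row V4−V1=0, i_L1 at 4,1
R3: Y=0.02500 on G[0,4]
R4: Y=0.008772 on G[3,4]
R5: Y=0.2445 on G[1,2]
C2: Y=0.000 on G[2,1]
I1: z[3]−=0.833, z[4]+=0.833
L2: row V0−V3=0, i_L2 at 0,3
R6: Y=0.001193 on G[0,2]
C3: Y=0.000 on G[3,2]
V1: row V2−V3=8.36, i_V1 at 2,3
solve → V1=8.634, V2=8.360, V3=0.000, V4=8.634
aux → i_L1=0.5414, i_L2=0.2258, i_V1=-2.939

8.634 V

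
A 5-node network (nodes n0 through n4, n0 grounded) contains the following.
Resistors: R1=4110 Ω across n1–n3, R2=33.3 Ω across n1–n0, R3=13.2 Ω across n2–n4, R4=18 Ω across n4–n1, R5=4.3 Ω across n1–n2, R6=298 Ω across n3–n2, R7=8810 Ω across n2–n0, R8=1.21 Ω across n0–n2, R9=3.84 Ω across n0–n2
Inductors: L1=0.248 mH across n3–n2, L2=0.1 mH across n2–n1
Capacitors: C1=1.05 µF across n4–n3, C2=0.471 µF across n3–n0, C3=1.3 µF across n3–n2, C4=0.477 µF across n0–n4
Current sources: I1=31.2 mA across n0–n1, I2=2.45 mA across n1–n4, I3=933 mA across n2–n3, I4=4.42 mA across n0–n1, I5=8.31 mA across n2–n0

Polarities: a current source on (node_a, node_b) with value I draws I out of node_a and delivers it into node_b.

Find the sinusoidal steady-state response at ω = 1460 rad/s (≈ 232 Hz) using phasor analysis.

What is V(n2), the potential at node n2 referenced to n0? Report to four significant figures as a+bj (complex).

Element admittances at ω=1460 rad/s:
  Y(R1) = 0.0002433+0.000j S between n1,n3
  Y(R2) = 0.03003+0.000j S between n1,n0
  Y(R3) = 0.07576+0.000j S between n2,n4
  Y(R4) = 0.05556+0.000j S between n4,n1
  Y(L1) = 0.000-2.762j S between n3,n2
  Y(R5) = 0.2326+0.000j S between n1,n2
  Y(R6) = 0.003356+0.000j S between n3,n2
  Y(C1) = 0.000+0.001533j S between n4,n3
  I1: injects 0.0312 A into n1 (from n0)
  I2: injects 0.00245 A into n4 (from n1)
  Y(R7) = 0.0001135+0.000j S between n2,n0
  Y(R8) = 0.8264+0.000j S between n0,n2
  Y(L2) = 0.000-6.849j S between n2,n1
  I3: injects 0.933 A into n3 (from n2)
  Y(R9) = 0.2604+0.000j S between n0,n2
  Y(C2) = 0.000+0.0006877j S between n3,n0
  Y(C3) = 0.000+0.001898j S between n3,n2
  I4: injects 0.00442 A into n1 (from n0)
  Y(C4) = 0.000+0.0006964j S between n0,n4
  I5: injects 0.00831 A into n0 (from n2)
Assemble and solve the 4×4 MNA system:
  V(n1)=0.02485+0.004675j  V(n2)=0.02465-0.0001703j  V(n3)=0.02509+0.3382j  V(n4)=0.03947+0.001503j

0.02465-0.0001703j V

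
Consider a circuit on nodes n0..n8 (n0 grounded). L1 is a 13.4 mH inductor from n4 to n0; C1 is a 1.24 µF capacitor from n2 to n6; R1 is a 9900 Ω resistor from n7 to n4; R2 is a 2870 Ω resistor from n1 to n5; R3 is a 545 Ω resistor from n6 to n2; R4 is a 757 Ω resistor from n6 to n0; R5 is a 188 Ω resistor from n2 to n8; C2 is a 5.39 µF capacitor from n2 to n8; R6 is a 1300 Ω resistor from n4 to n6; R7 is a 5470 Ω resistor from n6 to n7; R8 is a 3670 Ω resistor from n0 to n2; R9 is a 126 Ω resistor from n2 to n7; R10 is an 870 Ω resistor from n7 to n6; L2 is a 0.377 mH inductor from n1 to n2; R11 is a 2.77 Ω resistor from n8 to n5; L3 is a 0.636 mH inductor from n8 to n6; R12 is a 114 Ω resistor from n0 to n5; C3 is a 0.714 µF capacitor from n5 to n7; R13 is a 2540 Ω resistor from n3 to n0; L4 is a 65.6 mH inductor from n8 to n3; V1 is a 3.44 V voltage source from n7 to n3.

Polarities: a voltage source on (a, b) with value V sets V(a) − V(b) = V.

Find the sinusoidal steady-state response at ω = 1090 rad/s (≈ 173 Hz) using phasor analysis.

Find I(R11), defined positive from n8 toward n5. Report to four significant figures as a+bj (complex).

Element admittances at ω=1090 rad/s:
  Y(L1) = 0.000-0.06847j S between n4,n0
  Y(C1) = 0.000+0.001352j S between n2,n6
  Y(R1) = 0.0001010+0.000j S between n7,n4
  Y(R2) = 0.0003484+0.000j S between n1,n5
  Y(R3) = 0.001835+0.000j S between n6,n2
  Y(R4) = 0.001321+0.000j S between n6,n0
  Y(R5) = 0.005319+0.000j S between n2,n8
  Y(C2) = 0.000+0.005875j S between n2,n8
  Y(R6) = 0.0007692+0.000j S between n4,n6
  Y(R7) = 0.0001828+0.000j S between n6,n7
  Y(R8) = 0.0002725+0.000j S between n0,n2
  Y(R9) = 0.007937+0.000j S between n2,n7
  Y(R10) = 0.001149+0.000j S between n7,n6
  Y(L2) = 0.000-2.434j S between n1,n2
  Y(R11) = 0.3610+0.000j S between n8,n5
  Y(L3) = 0.000-1.443j S between n8,n6
  Y(R12) = 0.008772+0.000j S between n0,n5
  Y(C3) = 0.000+0.0007783j S between n5,n7
  Y(R13) = 0.0003937+0.000j S between n3,n0
  Y(L4) = 0.000-0.01399j S between n8,n3
  V1: constraint V(n7)−V(n3) = 3.44
Assemble and solve the 9×9 MNA system:
  V(n1)=0.9719-1.208j  V(n2)=0.9721-1.208j  V(n3)=-0.2809-1.556j  V(n4)=0.001186+0.004128j  V(n5)=-0.04287+0.1010j  V(n6)=-0.04607+0.1034j  V(n7)=3.159-1.556j  V(n8)=-0.04846+0.09784j
  i(V1)=-0.02324+0.002638j

-0.002019-0.001150j A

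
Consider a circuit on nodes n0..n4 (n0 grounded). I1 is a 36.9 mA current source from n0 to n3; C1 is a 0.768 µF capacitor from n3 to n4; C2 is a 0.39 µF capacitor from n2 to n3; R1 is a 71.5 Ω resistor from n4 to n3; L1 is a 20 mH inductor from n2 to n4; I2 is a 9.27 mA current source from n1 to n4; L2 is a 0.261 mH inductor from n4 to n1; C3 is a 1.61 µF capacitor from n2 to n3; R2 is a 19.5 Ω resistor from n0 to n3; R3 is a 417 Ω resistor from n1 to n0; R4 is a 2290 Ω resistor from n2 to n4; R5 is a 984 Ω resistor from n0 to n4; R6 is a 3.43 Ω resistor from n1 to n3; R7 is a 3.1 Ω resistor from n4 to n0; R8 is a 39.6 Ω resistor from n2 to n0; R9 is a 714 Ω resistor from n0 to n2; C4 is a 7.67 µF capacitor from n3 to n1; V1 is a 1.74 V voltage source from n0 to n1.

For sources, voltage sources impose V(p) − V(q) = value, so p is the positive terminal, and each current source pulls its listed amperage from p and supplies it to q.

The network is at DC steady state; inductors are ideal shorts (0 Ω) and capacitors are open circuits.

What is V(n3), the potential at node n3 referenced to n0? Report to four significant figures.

-1.387 V

Element admittances at DC:
  I1: injects 0.0369 A into n3 (from n0)
  Y(C1) = 0.000 S between n3,n4
  Y(C2) = 0.000 S between n2,n3
  Y(R1) = 0.01399 S between n4,n3
  L1: short n2↔n4 (DC inductor)
  I2: injects 0.00927 A into n4 (from n1)
  L2: short n4↔n1 (DC inductor)
  Y(C3) = 0.000 S between n2,n3
  Y(R2) = 0.05128 S between n0,n3
  Y(R3) = 0.002398 S between n1,n0
  Y(R4) = 0.0004367 S between n2,n4
  Y(R5) = 0.001016 S between n0,n4
  Y(R6) = 0.2915 S between n1,n3
  Y(R7) = 0.3226 S between n4,n0
  Y(R8) = 0.02525 S between n2,n0
  Y(R9) = 0.001401 S between n0,n2
  Y(C4) = 0.000 S between n3,n1
  V1: constraint V(n0)−V(n1) = 1.74
Assemble and solve the 7×7 MNA system:
  V(n1)=-1.740  V(n2)=-1.740  V(n3)=-1.387  V(n4)=-1.740
  i(L1)=0.04638  i(L2)=0.6236  i(V1)=-0.7216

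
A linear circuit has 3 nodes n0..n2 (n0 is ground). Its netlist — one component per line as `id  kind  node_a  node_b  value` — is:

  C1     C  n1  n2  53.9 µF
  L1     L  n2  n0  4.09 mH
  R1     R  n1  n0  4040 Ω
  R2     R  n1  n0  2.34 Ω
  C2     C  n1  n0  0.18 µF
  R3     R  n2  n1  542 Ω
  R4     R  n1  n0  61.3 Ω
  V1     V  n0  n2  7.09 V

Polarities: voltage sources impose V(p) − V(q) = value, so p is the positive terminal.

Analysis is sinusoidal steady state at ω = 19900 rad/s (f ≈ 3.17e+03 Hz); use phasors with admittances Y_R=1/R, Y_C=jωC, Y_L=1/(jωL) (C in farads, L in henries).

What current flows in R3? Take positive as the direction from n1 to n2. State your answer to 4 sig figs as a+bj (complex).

Element admittances at ω=19900 rad/s:
  Y(C1) = 0.000+1.073j S between n1,n2
  Y(L1) = 0.000-0.01229j S between n2,n0
  Y(R1) = 0.0002475+0.000j S between n1,n0
  Y(R2) = 0.4274+0.000j S between n1,n0
  Y(C2) = 0.000+0.003582j S between n1,n0
  Y(R3) = 0.001845+0.000j S between n2,n1
  Y(R4) = 0.01631+0.000j S between n1,n0
  V1: constraint V(n0)−V(n2) = 7.09
Assemble and solve the 3×3 MNA system:
  V(n1)=-6.036-2.488j  V(n2)=-7.090+0.000j
  i(V1)=-2.670-1.039j

0.001945-0.004590j A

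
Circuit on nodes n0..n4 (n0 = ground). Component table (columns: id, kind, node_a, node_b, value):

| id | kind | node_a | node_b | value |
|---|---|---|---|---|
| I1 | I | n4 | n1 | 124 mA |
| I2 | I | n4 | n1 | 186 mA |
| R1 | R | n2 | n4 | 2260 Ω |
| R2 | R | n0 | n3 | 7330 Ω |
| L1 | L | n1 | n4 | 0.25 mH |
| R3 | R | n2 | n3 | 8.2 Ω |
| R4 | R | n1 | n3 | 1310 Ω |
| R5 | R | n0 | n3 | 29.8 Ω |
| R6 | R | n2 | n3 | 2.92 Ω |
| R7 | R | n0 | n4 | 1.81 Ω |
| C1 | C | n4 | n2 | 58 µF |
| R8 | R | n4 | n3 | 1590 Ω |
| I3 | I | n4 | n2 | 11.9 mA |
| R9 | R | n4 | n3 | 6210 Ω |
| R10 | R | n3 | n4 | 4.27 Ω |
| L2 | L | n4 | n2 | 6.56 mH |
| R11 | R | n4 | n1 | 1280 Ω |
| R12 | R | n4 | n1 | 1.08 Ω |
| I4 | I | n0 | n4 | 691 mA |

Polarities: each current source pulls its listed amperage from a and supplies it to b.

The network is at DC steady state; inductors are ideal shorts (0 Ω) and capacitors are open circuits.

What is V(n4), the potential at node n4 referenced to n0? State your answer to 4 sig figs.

Apply KCL at each of the 4 non-ground nodes and solve the resulting linear system.
Node n1: branches {I1, I2, L1, R4, R11, R12} → V_1 = 1.182
Node n2: branches {R1, R3, R6, C1, I3, L2} → V_2 = 1.182
Node n3: branches {R2, R3, R4, R5, R6, R8, R9, R10} → V_3 = 1.128
Node n4: branches {I1, I2, R1, L1, R7, C1, R8, I3, R9, R10, L2, R11, R12, I4} → V_4 = 1.182
Source currents: i(L1)=0.3100, i(L2)=0.01330

1.182 V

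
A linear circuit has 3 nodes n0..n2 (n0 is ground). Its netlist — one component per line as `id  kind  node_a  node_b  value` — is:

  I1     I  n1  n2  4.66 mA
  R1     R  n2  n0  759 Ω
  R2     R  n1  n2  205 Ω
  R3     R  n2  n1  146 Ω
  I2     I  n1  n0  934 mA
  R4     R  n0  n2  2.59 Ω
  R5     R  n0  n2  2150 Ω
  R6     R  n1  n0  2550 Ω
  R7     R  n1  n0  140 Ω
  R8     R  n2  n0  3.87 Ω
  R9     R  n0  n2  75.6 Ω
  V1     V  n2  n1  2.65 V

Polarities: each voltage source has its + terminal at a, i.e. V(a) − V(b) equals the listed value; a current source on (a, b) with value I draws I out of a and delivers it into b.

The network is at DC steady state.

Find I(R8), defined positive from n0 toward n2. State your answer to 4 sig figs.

0.3541 A

Apply KCL at each of the 2 non-ground nodes and solve the resulting linear system.
Node n1: branches {I1, R2, R3, I2, R6, R7, V1} → V_1 = -4.020
Node n2: branches {I1, R1, R2, R3, R4, R5, R8, R9, V1} → V_2 = -1.370
Source currents: i(V1)=0.8773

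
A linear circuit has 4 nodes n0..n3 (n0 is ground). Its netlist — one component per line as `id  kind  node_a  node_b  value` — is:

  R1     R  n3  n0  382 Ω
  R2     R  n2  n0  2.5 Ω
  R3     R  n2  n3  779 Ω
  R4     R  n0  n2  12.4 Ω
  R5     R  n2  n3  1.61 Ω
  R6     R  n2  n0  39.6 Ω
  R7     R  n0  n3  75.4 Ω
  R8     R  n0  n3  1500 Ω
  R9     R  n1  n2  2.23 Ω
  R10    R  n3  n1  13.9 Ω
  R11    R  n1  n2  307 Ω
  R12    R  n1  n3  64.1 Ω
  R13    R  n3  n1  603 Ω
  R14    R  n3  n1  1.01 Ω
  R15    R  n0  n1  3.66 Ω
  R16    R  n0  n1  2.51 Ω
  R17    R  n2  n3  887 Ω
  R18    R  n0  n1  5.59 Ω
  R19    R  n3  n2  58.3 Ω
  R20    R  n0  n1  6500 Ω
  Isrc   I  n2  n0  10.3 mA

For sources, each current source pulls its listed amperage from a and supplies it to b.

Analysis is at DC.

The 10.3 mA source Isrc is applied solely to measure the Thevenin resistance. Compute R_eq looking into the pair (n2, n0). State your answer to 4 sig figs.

R_eq = 1.064 Ω

MNA unknowns: 3 node voltages V₁..V_3
R1: Y=0.002618 on G[3,0]
R2: Y=0.4000 on G[2,0]
R3: Y=0.001284 on G[2,3]
R4: Y=0.08065 on G[0,2]
R5: Y=0.6211 on G[2,3]
R6: Y=0.02525 on G[2,0]
R7: Y=0.01326 on G[0,3]
R8: Y=0.0006667 on G[0,3]
R9: Y=0.4484 on G[1,2]
R10: Y=0.07194 on G[3,1]
R11: Y=0.003257 on G[1,2]
R12: Y=0.01560 on G[1,3]
R13: Y=0.001658 on G[3,1]
R14: Y=0.9901 on G[3,1]
R15: Y=0.2732 on G[0,1]
R16: Y=0.3984 on G[0,1]
R17: Y=0.001127 on G[2,3]
R18: Y=0.1789 on G[0,1]
R19: Y=0.01715 on G[3,2]
R20: Y=0.0001538 on G[0,1]
Isrc: z[2]−=0.0103, z[0]+=0.0103
solve → V1=-0.005445, V2=-0.01096, V3=-0.007428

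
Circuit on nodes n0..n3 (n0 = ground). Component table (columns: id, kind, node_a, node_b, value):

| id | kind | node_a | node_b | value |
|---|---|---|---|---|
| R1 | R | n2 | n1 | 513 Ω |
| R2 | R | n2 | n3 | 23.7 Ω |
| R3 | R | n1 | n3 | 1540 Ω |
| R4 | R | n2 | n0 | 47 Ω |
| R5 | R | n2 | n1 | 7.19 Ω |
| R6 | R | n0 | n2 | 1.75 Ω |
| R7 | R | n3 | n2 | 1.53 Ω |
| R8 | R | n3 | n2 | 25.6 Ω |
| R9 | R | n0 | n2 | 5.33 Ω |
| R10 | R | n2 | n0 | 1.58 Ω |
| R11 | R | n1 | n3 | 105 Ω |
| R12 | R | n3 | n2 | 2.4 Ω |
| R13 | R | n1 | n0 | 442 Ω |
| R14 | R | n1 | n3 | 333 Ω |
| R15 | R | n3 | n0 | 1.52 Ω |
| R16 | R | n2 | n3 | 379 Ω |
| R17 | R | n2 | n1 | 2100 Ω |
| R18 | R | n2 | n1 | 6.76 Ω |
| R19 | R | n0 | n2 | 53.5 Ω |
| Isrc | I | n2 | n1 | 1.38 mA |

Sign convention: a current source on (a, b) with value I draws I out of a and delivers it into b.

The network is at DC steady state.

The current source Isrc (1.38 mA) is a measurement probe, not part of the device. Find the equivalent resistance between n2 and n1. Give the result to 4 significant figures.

R_eq = 3.281 Ω

Element admittances at DC:
  Y(R1) = 0.001949 S between n2,n1
  Y(R2) = 0.04219 S between n2,n3
  Y(R3) = 0.0006494 S between n1,n3
  Y(R4) = 0.02128 S between n2,n0
  Y(R5) = 0.1391 S between n2,n1
  Y(R6) = 0.5714 S between n0,n2
  Y(R7) = 0.6536 S between n3,n2
  Y(R8) = 0.03906 S between n3,n2
  Y(R9) = 0.1876 S between n0,n2
  Y(R10) = 0.6329 S between n2,n0
  Y(R11) = 0.009524 S between n1,n3
  Y(R12) = 0.4167 S between n3,n2
  Y(R13) = 0.002262 S between n1,n0
  Y(R14) = 0.003003 S between n1,n3
  Y(R15) = 0.6579 S between n3,n0
  Y(R16) = 0.002639 S between n2,n3
  Y(R17) = 0.0004762 S between n2,n1
  Y(R18) = 0.1479 S between n2,n1
  Y(R19) = 0.01869 S between n0,n2
  Isrc: injects 0.00138 A into n1 (from n2)
Assemble and solve the 3×3 MNA system:
  V(n1)=0.004511  V(n2)=-1.712e-05  V(n3)=2.174e-05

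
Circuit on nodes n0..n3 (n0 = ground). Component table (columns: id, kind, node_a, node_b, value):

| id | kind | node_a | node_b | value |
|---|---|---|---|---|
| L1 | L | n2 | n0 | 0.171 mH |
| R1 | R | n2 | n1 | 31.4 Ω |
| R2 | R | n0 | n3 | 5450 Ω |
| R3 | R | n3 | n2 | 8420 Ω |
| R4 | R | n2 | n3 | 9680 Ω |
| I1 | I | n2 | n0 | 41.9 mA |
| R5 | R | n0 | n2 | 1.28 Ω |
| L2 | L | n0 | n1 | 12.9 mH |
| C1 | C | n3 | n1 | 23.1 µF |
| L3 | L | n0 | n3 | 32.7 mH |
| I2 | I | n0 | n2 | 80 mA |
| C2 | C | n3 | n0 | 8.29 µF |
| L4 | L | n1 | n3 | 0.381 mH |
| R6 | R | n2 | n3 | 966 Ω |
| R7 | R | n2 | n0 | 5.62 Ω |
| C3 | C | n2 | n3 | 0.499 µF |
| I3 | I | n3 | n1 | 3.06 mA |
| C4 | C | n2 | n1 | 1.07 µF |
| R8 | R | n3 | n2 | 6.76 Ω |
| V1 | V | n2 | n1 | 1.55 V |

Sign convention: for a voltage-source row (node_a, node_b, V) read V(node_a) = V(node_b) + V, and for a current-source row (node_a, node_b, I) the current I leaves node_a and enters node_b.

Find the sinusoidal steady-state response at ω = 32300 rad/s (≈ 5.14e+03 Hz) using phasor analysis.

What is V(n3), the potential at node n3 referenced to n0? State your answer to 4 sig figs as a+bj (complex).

-1.051+0.04491j V

MNA unknowns: 3 node voltages V₁..V_3 plus 1 source current (V1)
L1: Y=0.000-0.1811j on G[2,0]
R1: Y=0.03185+0.000j on G[2,1]
R2: Y=0.0001835+0.000j on G[0,3]
R3: Y=0.0001188+0.000j on G[3,2]
R4: Y=0.0001033+0.000j on G[2,3]
I1: z[2]−=0.0419, z[0]+=0.0419
R5: Y=0.7812+0.000j on G[0,2]
L2: Y=0.000-0.002400j on G[0,1]
C1: Y=0.000+0.7461j on G[3,1]
L3: Y=0.000-0.0009468j on G[0,3]
I2: z[0]−=0.08, z[2]+=0.08
C2: Y=0.000+0.2678j on G[3,0]
L4: Y=0.000-0.08126j on G[1,3]
R6: Y=0.001035+0.000j on G[2,3]
R7: Y=0.1779+0.000j on G[2,0]
C3: Y=0.000+0.01612j on G[2,3]
I3: z[3]−=0.00306, z[1]+=0.00306
C4: Y=0.000+0.03456j on G[2,1]
R8: Y=0.1479+0.000j on G[3,2]
V1: row V2−V1=1.55, i_V1 at 2,1
solve → V1=-1.553+0.2880j, V2=-0.002658+0.2880j, V3=-1.051+0.04491j
aux → i_V1=-0.2133-0.3834j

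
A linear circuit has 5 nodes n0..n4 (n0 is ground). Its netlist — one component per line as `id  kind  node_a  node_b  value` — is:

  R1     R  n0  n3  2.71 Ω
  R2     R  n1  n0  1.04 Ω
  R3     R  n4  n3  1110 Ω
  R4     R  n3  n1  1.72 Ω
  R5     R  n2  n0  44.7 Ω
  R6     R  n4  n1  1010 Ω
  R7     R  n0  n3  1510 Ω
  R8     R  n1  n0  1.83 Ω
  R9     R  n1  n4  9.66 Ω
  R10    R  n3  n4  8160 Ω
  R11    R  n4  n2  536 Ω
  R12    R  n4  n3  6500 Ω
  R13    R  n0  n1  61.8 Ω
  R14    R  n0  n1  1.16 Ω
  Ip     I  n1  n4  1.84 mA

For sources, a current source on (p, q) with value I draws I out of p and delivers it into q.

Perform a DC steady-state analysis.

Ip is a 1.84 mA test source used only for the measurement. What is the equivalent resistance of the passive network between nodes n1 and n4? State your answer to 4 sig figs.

MNA unknowns: 4 node voltages V₁..V_4
R1: Y=0.3690 on G[0,3]
R2: Y=0.9615 on G[1,0]
R3: Y=0.0009009 on G[4,3]
R4: Y=0.5814 on G[3,1]
R5: Y=0.02237 on G[2,0]
R6: Y=0.0009901 on G[4,1]
R7: Y=0.0006623 on G[0,3]
R8: Y=0.5464 on G[1,0]
R9: Y=0.1035 on G[1,4]
R10: Y=0.0001225 on G[3,4]
R11: Y=0.001866 on G[4,2]
R12: Y=0.0001538 on G[4,3]
R13: Y=0.01618 on G[0,1]
R14: Y=0.8621 on G[0,1]
Ip: z[1]−=0.00184, z[4]+=0.00184
solve → V1=-1.428e-05, V2=0.001318, V3=1.244e-05, V4=0.01712

R_eq = 9.310 Ω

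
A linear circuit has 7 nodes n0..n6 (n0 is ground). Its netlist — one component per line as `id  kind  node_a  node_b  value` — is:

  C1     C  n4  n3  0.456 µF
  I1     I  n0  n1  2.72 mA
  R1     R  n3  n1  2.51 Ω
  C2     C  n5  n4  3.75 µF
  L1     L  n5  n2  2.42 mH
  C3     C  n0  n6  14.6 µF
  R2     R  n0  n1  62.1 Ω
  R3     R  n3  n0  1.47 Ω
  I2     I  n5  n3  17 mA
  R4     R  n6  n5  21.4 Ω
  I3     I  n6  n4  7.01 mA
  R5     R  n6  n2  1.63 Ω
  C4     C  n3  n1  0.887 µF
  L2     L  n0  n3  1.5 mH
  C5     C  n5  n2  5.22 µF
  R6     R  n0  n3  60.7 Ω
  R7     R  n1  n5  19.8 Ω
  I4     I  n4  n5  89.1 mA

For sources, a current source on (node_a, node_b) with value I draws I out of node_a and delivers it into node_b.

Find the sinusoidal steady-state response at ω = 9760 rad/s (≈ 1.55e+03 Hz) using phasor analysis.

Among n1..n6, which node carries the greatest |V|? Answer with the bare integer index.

Element admittances at ω=9760 rad/s:
  Y(C1) = 0.000+0.004451j S between n4,n3
  I1: injects 0.00272 A into n1 (from n0)
  Y(R1) = 0.3984+0.000j S between n3,n1
  Y(C2) = 0.000+0.03660j S between n5,n4
  Y(L1) = 0.000-0.04234j S between n5,n2
  Y(C3) = 0.000+0.1425j S between n0,n6
  Y(R2) = 0.01610+0.000j S between n0,n1
  Y(R3) = 0.6803+0.000j S between n3,n0
  I2: injects 0.017 A into n3 (from n5)
  Y(R4) = 0.04673+0.000j S between n6,n5
  I3: injects 0.00701 A into n4 (from n6)
  Y(R5) = 0.6135+0.000j S between n6,n2
  Y(C4) = 0.000+0.008657j S between n3,n1
  Y(L2) = 0.000-0.06831j S between n0,n3
  Y(C5) = 0.000+0.05095j S between n5,n2
  Y(R6) = 0.01647+0.000j S between n0,n3
  Y(R7) = 0.05051+0.000j S between n1,n5
  I4: injects 0.0891 A into n5 (from n4)
Assemble and solve the 6×6 MNA system:
  V(n1)=0.01633+0.005047j  V(n2)=-0.006739+0.04790j  V(n3)=0.01307+0.002604j  V(n4)=-0.004855+2.024j  V(n5)=-0.007034+0.02649j  V(n6)=-0.007039+0.04790j

4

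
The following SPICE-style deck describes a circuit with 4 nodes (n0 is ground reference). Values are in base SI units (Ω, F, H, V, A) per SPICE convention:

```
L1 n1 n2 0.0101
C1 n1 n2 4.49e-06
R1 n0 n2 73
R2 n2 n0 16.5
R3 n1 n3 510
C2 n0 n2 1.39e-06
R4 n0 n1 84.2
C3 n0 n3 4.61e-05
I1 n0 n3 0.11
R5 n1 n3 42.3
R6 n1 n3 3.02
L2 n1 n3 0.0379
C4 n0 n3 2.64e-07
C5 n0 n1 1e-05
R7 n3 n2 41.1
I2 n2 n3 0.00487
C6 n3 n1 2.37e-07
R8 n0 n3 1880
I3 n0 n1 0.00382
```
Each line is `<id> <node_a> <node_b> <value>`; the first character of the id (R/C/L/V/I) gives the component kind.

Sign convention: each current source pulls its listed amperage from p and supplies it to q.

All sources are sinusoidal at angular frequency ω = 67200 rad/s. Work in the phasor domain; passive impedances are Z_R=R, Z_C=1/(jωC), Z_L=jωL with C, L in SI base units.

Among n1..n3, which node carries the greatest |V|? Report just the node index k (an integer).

3

MNA unknowns: 3 node voltages V₁..V_3
L1: Y=0.000-0.001473j on G[1,2]
C1: Y=0.000+0.3017j on G[1,2]
R1: Y=0.01370+0.000j on G[0,2]
R2: Y=0.06061+0.000j on G[2,0]
R3: Y=0.001961+0.000j on G[1,3]
C2: Y=0.000+0.09341j on G[0,2]
R4: Y=0.01188+0.000j on G[0,1]
C3: Y=0.000+3.098j on G[0,3]
I1: z[0]−=0.11, z[3]+=0.11
R5: Y=0.02364+0.000j on G[1,3]
R6: Y=0.3311+0.000j on G[1,3]
L2: Y=0.000-0.0003926j on G[1,3]
C4: Y=0.000+0.01774j on G[0,3]
C5: Y=0.000+0.6720j on G[0,1]
R7: Y=0.02433+0.000j on G[3,2]
I2: z[2]−=0.00487, z[3]+=0.00487
C6: Y=0.000+0.01593j on G[3,1]
R8: Y=0.0005319+0.000j on G[0,3]
I3: z[0]−=0.00382, z[1]+=0.00382
solve → V1=-0.01261-0.009716j, V2=-0.01220+0.001713j, V3=0.003088-0.03483j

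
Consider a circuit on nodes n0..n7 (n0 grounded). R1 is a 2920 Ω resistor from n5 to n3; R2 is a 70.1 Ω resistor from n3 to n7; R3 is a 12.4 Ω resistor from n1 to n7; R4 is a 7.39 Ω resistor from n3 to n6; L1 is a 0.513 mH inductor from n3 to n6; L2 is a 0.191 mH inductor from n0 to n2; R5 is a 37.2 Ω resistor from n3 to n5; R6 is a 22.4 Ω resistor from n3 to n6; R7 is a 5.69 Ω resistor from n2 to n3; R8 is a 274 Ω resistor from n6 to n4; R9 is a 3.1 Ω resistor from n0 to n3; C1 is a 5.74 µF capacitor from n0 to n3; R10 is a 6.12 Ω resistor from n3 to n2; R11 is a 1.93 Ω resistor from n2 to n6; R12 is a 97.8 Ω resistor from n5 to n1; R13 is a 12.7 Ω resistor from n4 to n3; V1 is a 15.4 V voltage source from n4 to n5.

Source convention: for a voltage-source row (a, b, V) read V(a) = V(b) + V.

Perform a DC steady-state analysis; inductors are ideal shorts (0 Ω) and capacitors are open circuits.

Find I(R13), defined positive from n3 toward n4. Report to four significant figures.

MNA unknowns: 7 node voltages V₁..V_7 plus 3 source currents (L1, L2, V1)
R1: Y=0.0003425 on G[5,3]
R2: Y=0.01427 on G[3,7]
R3: Y=0.08065 on G[1,7]
R4: Y=0.1353 on G[3,6]
L1: row V3−V6=0, i_L1 at 3,6
L2: row V0−V2=0, i_L2 at 0,2
R5: Y=0.02688 on G[3,5]
R6: Y=0.04464 on G[3,6]
R7: Y=0.1757 on G[2,3]
R8: Y=0.003650 on G[6,4]
R9: Y=0.3226 on G[0,3]
C1: Y=0.000 on G[0,3]
R10: Y=0.1634 on G[3,2]
R11: Y=0.5181 on G[2,6]
R12: Y=0.01022 on G[5,1]
R13: Y=0.07874 on G[4,3]
V1: row V4−V5=15.4, i_V1 at 4,5
solve → V1=-5.041, V2=0.000, V3=0.000, V4=4.382, V5=-11.02, V6=0.000, V7=-4.284
aux → i_L1=-0.01599, i_L2=0.000, i_V1=-0.3611

-0.3451 A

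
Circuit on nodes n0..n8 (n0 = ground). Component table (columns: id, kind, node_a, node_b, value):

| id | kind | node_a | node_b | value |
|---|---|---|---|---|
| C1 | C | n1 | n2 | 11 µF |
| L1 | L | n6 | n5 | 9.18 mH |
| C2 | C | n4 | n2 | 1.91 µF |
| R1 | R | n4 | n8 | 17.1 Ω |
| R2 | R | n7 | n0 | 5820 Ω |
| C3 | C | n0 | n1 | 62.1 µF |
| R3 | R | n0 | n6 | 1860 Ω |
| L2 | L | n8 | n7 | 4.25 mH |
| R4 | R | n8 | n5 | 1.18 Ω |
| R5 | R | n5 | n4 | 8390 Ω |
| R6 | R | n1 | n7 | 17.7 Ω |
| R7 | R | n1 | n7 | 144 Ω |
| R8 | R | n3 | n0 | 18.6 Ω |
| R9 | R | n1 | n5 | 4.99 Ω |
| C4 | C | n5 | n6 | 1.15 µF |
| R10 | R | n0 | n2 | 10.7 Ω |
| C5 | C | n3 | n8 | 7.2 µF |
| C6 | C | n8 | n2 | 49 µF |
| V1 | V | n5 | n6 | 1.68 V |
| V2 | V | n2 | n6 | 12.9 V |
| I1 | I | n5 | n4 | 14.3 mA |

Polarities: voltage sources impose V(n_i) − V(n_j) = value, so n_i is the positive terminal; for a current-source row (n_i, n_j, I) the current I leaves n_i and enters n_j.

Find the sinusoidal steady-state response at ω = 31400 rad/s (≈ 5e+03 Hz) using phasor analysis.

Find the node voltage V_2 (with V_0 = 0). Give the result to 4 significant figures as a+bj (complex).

Element admittances at ω=31400 rad/s:
  Y(C1) = 0.000+0.3454j S between n1,n2
  Y(L1) = 0.000-0.003469j S between n6,n5
  Y(C2) = 0.000+0.05997j S between n4,n2
  Y(R1) = 0.05848+0.000j S between n4,n8
  Y(R2) = 0.0001718+0.000j S between n7,n0
  Y(C3) = 0.000+1.950j S between n0,n1
  Y(R3) = 0.0005376+0.000j S between n0,n6
  Y(L2) = 0.000-0.007493j S between n8,n7
  Y(R4) = 0.8475+0.000j S between n8,n5
  Y(R5) = 0.0001192+0.000j S between n5,n4
  Y(R6) = 0.05650+0.000j S between n1,n7
  Y(R7) = 0.006944+0.000j S between n1,n7
  Y(R8) = 0.05376+0.000j S between n3,n0
  Y(R9) = 0.2004+0.000j S between n1,n5
  Y(C4) = 0.000+0.03611j S between n5,n6
  Y(R10) = 0.09346+0.000j S between n0,n2
  Y(C5) = 0.000+0.2261j S between n3,n8
  Y(C6) = 0.000+1.539j S between n8,n2
  V1: constraint V(n5)−V(n6) = 1.68
  V2: constraint V(n2)−V(n6) = 12.9
  I1: injects 0.0143 A into n4 (from n5)
Assemble and solve the 10×10 MNA system:
  V(n1)=0.1476+0.1601j  V(n2)=3.202-3.655j  V(n3)=0.3373+1.036j  V(n4)=4.334-0.2123j  V(n5)=-8.018-3.655j  V(n6)=-9.698-3.655j  V(n7)=0.2457+0.1199j  V(n8)=0.5837+0.9555j
  i(V1)=8.913+4.618j  i(V2)=-8.918-4.675j

3.202-3.655j V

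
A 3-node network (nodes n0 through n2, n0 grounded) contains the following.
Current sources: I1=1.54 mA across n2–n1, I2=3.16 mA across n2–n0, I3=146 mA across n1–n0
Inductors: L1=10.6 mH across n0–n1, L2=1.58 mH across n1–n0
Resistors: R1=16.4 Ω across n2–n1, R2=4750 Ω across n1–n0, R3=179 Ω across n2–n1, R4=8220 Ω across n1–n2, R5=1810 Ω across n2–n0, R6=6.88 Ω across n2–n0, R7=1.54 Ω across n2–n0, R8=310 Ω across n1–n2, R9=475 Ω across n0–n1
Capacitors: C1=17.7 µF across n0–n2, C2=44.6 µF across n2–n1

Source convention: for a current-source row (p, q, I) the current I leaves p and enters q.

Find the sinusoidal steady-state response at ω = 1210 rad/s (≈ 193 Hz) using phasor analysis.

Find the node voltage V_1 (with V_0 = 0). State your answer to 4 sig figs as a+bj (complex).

-0.03153-0.2568j V

MNA unknowns: 2 node voltages V₁..V_2
I1: z[2]−=0.00154, z[1]+=0.00154
L1: Y=0.000-0.07797j on G[0,1]
R1: Y=0.06098+0.000j on G[2,1]
R2: Y=0.0002105+0.000j on G[1,0]
L2: Y=0.000-0.5231j on G[1,0]
C1: Y=0.000+0.02142j on G[0,2]
R3: Y=0.005587+0.000j on G[2,1]
R4: Y=0.0001217+0.000j on G[1,2]
C2: Y=0.000+0.05397j on G[2,1]
I2: z[2]−=0.00316, z[0]+=0.00316
R5: Y=0.0005525+0.000j on G[2,0]
R6: Y=0.1453+0.000j on G[2,0]
R7: Y=0.6494+0.000j on G[2,0]
R8: Y=0.003226+0.000j on G[1,2]
R9: Y=0.002105+0.000j on G[0,1]
I3: z[1]−=0.146, z[0]+=0.146
solve → V1=-0.03153-0.2568j, V2=0.006015-0.02324j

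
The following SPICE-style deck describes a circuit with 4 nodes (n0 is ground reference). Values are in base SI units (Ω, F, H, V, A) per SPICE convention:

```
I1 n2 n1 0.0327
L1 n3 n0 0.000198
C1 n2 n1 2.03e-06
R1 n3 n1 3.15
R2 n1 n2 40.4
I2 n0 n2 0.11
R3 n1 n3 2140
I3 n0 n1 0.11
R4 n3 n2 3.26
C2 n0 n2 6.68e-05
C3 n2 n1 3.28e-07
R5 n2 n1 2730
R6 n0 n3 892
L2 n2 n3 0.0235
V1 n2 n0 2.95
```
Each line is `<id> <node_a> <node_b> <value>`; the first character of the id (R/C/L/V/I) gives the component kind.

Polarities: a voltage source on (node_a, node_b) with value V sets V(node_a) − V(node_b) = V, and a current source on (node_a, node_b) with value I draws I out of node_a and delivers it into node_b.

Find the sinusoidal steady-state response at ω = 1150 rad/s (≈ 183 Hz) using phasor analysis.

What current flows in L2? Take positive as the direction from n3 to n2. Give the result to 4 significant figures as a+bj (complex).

Apply KCL at each of the 3 non-ground nodes and solve the resulting linear system.
Node n1: branches {I1, C1, R1, R2, R3, I3, C3, R5} → V_1 = 0.6727+0.2466j
Node n2: branches {I1, C1, R2, I2, R4, C2, C3, R5, L2, V1} → V_2 = 2.950+0.000j
Node n3: branches {L1, R1, R3, R4, R6, L2} → V_3 = 0.04180+0.2467j
Source currents: i(V1)=-0.8635-0.04331j

0.009129+0.1076j A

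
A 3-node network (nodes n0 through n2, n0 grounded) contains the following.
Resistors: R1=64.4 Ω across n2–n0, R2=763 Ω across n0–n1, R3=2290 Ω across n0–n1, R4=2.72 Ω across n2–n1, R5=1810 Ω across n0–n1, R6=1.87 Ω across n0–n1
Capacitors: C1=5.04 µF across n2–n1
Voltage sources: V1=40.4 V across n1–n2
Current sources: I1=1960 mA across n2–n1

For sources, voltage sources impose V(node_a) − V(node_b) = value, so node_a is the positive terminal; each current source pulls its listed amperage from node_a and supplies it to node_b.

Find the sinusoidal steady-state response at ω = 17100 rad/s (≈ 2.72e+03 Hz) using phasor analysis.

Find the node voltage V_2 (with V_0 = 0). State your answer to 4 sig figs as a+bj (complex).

-39.26+0.000j V

Apply KCL at each of the 2 non-ground nodes and solve the resulting linear system.
Node n1: branches {R2, R3, C1, R4, R5, R6, V1, I1} → V_1 = 1.135+0.000j
Node n2: branches {R1, C1, R4, V1, I1} → V_2 = -39.26+0.000j
Source currents: i(V1)=-13.50-3.482j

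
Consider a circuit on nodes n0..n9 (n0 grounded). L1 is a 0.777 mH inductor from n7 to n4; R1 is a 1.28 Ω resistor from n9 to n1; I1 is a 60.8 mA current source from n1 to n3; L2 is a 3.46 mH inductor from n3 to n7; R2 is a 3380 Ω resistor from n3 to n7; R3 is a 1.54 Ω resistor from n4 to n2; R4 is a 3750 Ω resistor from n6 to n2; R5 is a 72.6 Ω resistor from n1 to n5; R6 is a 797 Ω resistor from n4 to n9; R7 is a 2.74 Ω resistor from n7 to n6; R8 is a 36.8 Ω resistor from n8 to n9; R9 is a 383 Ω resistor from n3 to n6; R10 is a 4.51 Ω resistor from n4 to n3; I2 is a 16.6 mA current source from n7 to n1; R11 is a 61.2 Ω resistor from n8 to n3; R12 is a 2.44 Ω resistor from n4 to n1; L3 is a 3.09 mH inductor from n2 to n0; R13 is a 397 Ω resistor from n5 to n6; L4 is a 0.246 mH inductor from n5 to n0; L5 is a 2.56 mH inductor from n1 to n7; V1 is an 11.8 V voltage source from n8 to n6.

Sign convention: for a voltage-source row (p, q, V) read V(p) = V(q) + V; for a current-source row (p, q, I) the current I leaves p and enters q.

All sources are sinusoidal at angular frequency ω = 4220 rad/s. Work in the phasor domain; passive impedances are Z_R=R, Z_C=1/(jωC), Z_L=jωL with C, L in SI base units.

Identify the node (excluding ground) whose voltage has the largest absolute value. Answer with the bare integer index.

Apply KCL at each of the 9 non-ground nodes and solve the resulting linear system.
Node n1: branches {R1, I1, R5, I2, R12, L5} → V_1 = 0.3008-0.007334j
Node n2: branches {R3, R4, L3} → V_2 = -0.02908-0.01641j
Node n3: branches {I1, L2, R2, R9, R10, R11} → V_3 = 0.6394+0.09073j
Node n4: branches {L1, R3, R6, R10, R12} → V_4 = -0.03056-0.01264j
Node n5: branches {R5, R13, L4} → V_5 = 0.002315+0.001306j
Node n6: branches {R4, R7, R9, R13, V1} → V_6 = -1.130-0.8368j
Node n7: branches {L1, L2, R2, R7, I2, L5} → V_7 = 0.04360-0.9510j
Node n8: branches {R8, R11, V1} → V_8 = 10.67-0.8368j
Node n9: branches {R1, R6, R8} → V_9 = 0.6483-0.03518j
Source currents: i(V1)=-0.4362+0.03694j

8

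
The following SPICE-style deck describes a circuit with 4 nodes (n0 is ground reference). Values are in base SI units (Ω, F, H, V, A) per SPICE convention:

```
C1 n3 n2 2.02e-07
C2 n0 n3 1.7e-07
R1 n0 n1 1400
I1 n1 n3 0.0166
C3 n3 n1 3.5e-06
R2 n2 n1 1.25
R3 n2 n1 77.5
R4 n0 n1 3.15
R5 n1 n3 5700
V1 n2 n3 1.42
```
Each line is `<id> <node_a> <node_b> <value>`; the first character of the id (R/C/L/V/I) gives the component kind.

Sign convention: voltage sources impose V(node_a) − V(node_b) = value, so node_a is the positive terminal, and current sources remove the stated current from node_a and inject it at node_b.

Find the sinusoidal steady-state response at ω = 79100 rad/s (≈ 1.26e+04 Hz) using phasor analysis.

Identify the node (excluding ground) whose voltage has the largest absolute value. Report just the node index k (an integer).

Apply KCL at each of the 3 non-ground nodes and solve the resulting linear system.
Node n1: branches {R1, I1, C3, R2, R3, R4, R5} → V_1 = 0.02088+0.05154j
Node n2: branches {C1, R2, R3, V1} → V_2 = 0.2005+0.4941j
Node n3: branches {C1, C2, I1, C3, R5, V1} → V_3 = -1.220+0.4941j
Source currents: i(V1)=-0.1460-0.3824j

3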